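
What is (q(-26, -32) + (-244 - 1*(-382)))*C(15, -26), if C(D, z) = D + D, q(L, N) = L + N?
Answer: 2400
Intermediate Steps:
C(D, z) = 2*D
(q(-26, -32) + (-244 - 1*(-382)))*C(15, -26) = ((-26 - 32) + (-244 - 1*(-382)))*(2*15) = (-58 + (-244 + 382))*30 = (-58 + 138)*30 = 80*30 = 2400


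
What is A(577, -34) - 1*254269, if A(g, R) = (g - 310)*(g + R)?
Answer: -109288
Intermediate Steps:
A(g, R) = (-310 + g)*(R + g)
A(577, -34) - 1*254269 = (577² - 310*(-34) - 310*577 - 34*577) - 1*254269 = (332929 + 10540 - 178870 - 19618) - 254269 = 144981 - 254269 = -109288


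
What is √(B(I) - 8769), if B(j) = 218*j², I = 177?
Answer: √6820953 ≈ 2611.7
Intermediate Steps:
√(B(I) - 8769) = √(218*177² - 8769) = √(218*31329 - 8769) = √(6829722 - 8769) = √6820953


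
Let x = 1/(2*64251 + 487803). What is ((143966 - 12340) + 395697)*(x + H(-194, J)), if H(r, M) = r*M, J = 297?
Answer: -18725377619163947/616305 ≈ -3.0383e+10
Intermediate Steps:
x = 1/616305 (x = 1/(128502 + 487803) = 1/616305 ≈ 1.6226e-6)
H(r, M) = M*r
((143966 - 12340) + 395697)*(x + H(-194, J)) = ((143966 - 12340) + 395697)*(1/616305 + 297*(-194)) = (131626 + 395697)*(1/616305 - 57618) = 527323*(-35510261489/616305) = -18725377619163947/616305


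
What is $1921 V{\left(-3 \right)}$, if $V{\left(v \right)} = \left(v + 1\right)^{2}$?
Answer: $7684$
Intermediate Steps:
$V{\left(v \right)} = \left(1 + v\right)^{2}$
$1921 V{\left(-3 \right)} = 1921 \left(1 - 3\right)^{2} = 1921 \left(-2\right)^{2} = 1921 \cdot 4 = 7684$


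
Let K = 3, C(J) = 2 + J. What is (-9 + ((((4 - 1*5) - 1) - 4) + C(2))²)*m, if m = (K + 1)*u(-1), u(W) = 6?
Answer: -120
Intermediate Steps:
m = 24 (m = (3 + 1)*6 = 4*6 = 24)
(-9 + ((((4 - 1*5) - 1) - 4) + C(2))²)*m = (-9 + ((((4 - 1*5) - 1) - 4) + (2 + 2))²)*24 = (-9 + ((((4 - 5) - 1) - 4) + 4)²)*24 = (-9 + (((-1 - 1) - 4) + 4)²)*24 = (-9 + ((-2 - 4) + 4)²)*24 = (-9 + (-6 + 4)²)*24 = (-9 + (-2)²)*24 = (-9 + 4)*24 = -5*24 = -120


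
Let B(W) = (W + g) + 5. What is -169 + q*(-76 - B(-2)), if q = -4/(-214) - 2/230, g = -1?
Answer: -2089139/12305 ≈ -169.78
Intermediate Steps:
B(W) = 4 + W (B(W) = (W - 1) + 5 = (-1 + W) + 5 = 4 + W)
q = 123/12305 (q = -4*(-1/214) - 2*1/230 = 2/107 - 1/115 = 123/12305 ≈ 0.0099959)
-169 + q*(-76 - B(-2)) = -169 + 123*(-76 - (4 - 2))/12305 = -169 + 123*(-76 - 1*2)/12305 = -169 + 123*(-76 - 2)/12305 = -169 + (123/12305)*(-78) = -169 - 9594/12305 = -2089139/12305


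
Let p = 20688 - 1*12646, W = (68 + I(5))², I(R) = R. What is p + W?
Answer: 13371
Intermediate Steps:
W = 5329 (W = (68 + 5)² = 73² = 5329)
p = 8042 (p = 20688 - 12646 = 8042)
p + W = 8042 + 5329 = 13371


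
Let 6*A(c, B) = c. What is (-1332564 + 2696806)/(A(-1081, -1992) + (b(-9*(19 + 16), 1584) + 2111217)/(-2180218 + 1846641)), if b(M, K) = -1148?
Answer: -2730478521804/373257151 ≈ -7315.3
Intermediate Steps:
A(c, B) = c/6
(-1332564 + 2696806)/(A(-1081, -1992) + (b(-9*(19 + 16), 1584) + 2111217)/(-2180218 + 1846641)) = (-1332564 + 2696806)/((1/6)*(-1081) + (-1148 + 2111217)/(-2180218 + 1846641)) = 1364242/(-1081/6 + 2110069/(-333577)) = 1364242/(-1081/6 + 2110069*(-1/333577)) = 1364242/(-1081/6 - 2110069/333577) = 1364242/(-373257151/2001462) = 1364242*(-2001462/373257151) = -2730478521804/373257151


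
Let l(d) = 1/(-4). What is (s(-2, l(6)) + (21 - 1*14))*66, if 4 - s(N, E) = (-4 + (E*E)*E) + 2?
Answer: 27489/32 ≈ 859.03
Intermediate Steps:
l(d) = -¼
s(N, E) = 6 - E³ (s(N, E) = 4 - ((-4 + (E*E)*E) + 2) = 4 - ((-4 + E²*E) + 2) = 4 - ((-4 + E³) + 2) = 4 - (-2 + E³) = 4 + (2 - E³) = 6 - E³)
(s(-2, l(6)) + (21 - 1*14))*66 = ((6 - (-¼)³) + (21 - 1*14))*66 = ((6 - 1*(-1/64)) + (21 - 14))*66 = ((6 + 1/64) + 7)*66 = (385/64 + 7)*66 = (833/64)*66 = 27489/32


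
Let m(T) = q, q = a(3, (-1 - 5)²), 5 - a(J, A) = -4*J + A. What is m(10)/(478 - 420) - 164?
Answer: -9531/58 ≈ -164.33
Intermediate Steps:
a(J, A) = 5 - A + 4*J (a(J, A) = 5 - (-4*J + A) = 5 - (A - 4*J) = 5 + (-A + 4*J) = 5 - A + 4*J)
q = -19 (q = 5 - (-1 - 5)² + 4*3 = 5 - 1*(-6)² + 12 = 5 - 1*36 + 12 = 5 - 36 + 12 = -19)
m(T) = -19
m(10)/(478 - 420) - 164 = -19/(478 - 420) - 164 = -19/58 - 164 = -9531/58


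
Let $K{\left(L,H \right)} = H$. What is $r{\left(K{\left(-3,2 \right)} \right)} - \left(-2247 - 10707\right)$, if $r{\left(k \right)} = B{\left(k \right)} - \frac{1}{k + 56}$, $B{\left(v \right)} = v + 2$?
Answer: $\frac{751563}{58} \approx 12958.0$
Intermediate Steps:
$B{\left(v \right)} = 2 + v$
$r{\left(k \right)} = 2 + k - \frac{1}{56 + k}$ ($r{\left(k \right)} = \left(2 + k\right) - \frac{1}{k + 56} = \left(2 + k\right) - \frac{1}{56 + k} = 2 + k - \frac{1}{56 + k}$)
$r{\left(K{\left(-3,2 \right)} \right)} - \left(-2247 - 10707\right) = \frac{111 + 2^{2} + 58 \cdot 2}{56 + 2} - \left(-2247 - 10707\right) = \frac{111 + 4 + 116}{58} - -12954 = \frac{1}{58} \cdot 231 + 12954 = \frac{231}{58} + 12954 = \frac{751563}{58}$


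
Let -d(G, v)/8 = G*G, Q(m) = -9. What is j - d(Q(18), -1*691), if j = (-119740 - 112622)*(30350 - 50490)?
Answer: 4679771328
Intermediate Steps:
d(G, v) = -8*G² (d(G, v) = -8*G*G = -8*G²)
j = 4679770680 (j = -232362*(-20140) = 4679770680)
j - d(Q(18), -1*691) = 4679770680 - (-8)*(-9)² = 4679770680 - (-8)*81 = 4679770680 - 1*(-648) = 4679770680 + 648 = 4679771328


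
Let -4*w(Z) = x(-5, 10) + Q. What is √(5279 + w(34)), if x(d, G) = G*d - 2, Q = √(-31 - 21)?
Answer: √(21168 - 2*I*√13)/2 ≈ 72.746 - 0.012391*I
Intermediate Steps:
Q = 2*I*√13 (Q = √(-52) = 2*I*√13 ≈ 7.2111*I)
x(d, G) = -2 + G*d
w(Z) = 13 - I*√13/2 (w(Z) = -((-2 + 10*(-5)) + 2*I*√13)/4 = -((-2 - 50) + 2*I*√13)/4 = -(-52 + 2*I*√13)/4 = 13 - I*√13/2)
√(5279 + w(34)) = √(5279 + (13 - I*√13/2)) = √(5292 - I*√13/2)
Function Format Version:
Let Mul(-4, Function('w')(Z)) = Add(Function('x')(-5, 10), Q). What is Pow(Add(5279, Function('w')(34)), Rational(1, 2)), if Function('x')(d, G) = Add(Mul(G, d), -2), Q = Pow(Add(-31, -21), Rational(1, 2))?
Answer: Mul(Rational(1, 2), Pow(Add(21168, Mul(-2, I, Pow(13, Rational(1, 2)))), Rational(1, 2))) ≈ Add(72.746, Mul(-0.012391, I))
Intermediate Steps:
Q = Mul(2, I, Pow(13, Rational(1, 2))) (Q = Pow(-52, Rational(1, 2)) = Mul(2, I, Pow(13, Rational(1, 2))) ≈ Mul(7.2111, I))
Function('x')(d, G) = Add(-2, Mul(G, d))
Function('w')(Z) = Add(13, Mul(Rational(-1, 2), I, Pow(13, Rational(1, 2)))) (Function('w')(Z) = Mul(Rational(-1, 4), Add(Add(-2, Mul(10, -5)), Mul(2, I, Pow(13, Rational(1, 2))))) = Mul(Rational(-1, 4), Add(Add(-2, -50), Mul(2, I, Pow(13, Rational(1, 2))))) = Mul(Rational(-1, 4), Add(-52, Mul(2, I, Pow(13, Rational(1, 2))))) = Add(13, Mul(Rational(-1, 2), I, Pow(13, Rational(1, 2)))))
Pow(Add(5279, Function('w')(34)), Rational(1, 2)) = Pow(Add(5279, Add(13, Mul(Rational(-1, 2), I, Pow(13, Rational(1, 2))))), Rational(1, 2)) = Pow(Add(5292, Mul(Rational(-1, 2), I, Pow(13, Rational(1, 2)))), Rational(1, 2))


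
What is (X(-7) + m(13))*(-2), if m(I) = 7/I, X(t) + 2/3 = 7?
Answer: -536/39 ≈ -13.744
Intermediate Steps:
X(t) = 19/3 (X(t) = -⅔ + 7 = 19/3)
(X(-7) + m(13))*(-2) = (19/3 + 7/13)*(-2) = (268/39)*(-2) = -536/39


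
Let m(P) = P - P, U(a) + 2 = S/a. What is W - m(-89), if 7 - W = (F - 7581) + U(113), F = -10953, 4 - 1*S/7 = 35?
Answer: 2095576/113 ≈ 18545.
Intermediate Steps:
S = -217 (S = 28 - 7*35 = 28 - 245 = -217)
U(a) = -2 - 217/a
W = 2095576/113 (W = 7 - ((-10953 - 7581) + (-2 - 217/113)) = 7 - (-18534 + (-2 - 217*1/113)) = 7 - (-18534 + (-2 - 217/113)) = 7 - (-18534 - 443/113) = 7 - 1*(-2094785/113) = 7 + 2094785/113 = 2095576/113 ≈ 18545.)
m(P) = 0
W - m(-89) = 2095576/113 - 1*0 = 2095576/113 + 0 = 2095576/113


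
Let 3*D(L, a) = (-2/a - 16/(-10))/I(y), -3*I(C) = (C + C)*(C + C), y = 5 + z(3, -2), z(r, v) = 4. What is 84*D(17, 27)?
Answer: -1442/3645 ≈ -0.39561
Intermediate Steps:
y = 9 (y = 5 + 4 = 9)
I(C) = -4*C**2/3 (I(C) = -(C + C)*(C + C)/3 = -2*C*2*C/3 = -4*C**2/3)
D(L, a) = -2/405 + 1/(162*a) (D(L, a) = ((-2/a - 16/(-10))/((-4/3*9**2)))/3 = ((-2/a - 16*(-1/10))/((-4/3*81)))/3 = ((-2/a + 8/5)/(-108))/3 = ((8/5 - 2/a)*(-1/108))/3 = (-2/135 + 1/(54*a))/3 = -2/405 + 1/(162*a))
84*D(17, 27) = 84*((1/810)*(5 - 4*27)/27) = 84*((1/810)*(1/27)*(5 - 108)) = 84*((1/810)*(1/27)*(-103)) = 84*(-103/21870) = -1442/3645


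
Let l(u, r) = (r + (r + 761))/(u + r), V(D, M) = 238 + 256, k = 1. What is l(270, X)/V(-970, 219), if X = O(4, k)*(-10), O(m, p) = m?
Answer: 681/113620 ≈ 0.0059937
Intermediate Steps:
V(D, M) = 494
X = -40 (X = 4*(-10) = -40)
l(u, r) = (761 + 2*r)/(r + u) (l(u, r) = (r + (761 + r))/(r + u) = (761 + 2*r)/(r + u))
l(270, X)/V(-970, 219) = ((761 + 2*(-40))/(-40 + 270))/494 = ((761 - 80)/230)*(1/494) = ((1/230)*681)*(1/494) = (681/230)*(1/494) = 681/113620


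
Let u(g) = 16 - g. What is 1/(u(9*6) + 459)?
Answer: 1/421 ≈ 0.0023753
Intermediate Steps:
1/(u(9*6) + 459) = 1/((16 - 9*6) + 459) = 1/((16 - 1*54) + 459) = 1/((16 - 54) + 459) = 1/(-38 + 459) = 1/421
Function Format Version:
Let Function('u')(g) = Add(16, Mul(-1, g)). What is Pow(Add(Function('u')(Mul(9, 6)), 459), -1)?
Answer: Rational(1, 421) ≈ 0.0023753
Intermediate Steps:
Pow(Add(Function('u')(Mul(9, 6)), 459), -1) = Pow(Add(Add(16, Mul(-1, Mul(9, 6))), 459), -1) = Pow(Add(Add(16, Mul(-1, 54)), 459), -1) = Pow(Add(Add(16, -54), 459), -1) = Pow(Add(-38, 459), -1) = Pow(421, -1) = Rational(1, 421)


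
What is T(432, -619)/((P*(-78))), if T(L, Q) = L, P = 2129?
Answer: -72/27677 ≈ -0.0026014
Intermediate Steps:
T(432, -619)/((P*(-78))) = 432/((2129*(-78))) = 432/(-166062) = 432*(-1/166062) = -72/27677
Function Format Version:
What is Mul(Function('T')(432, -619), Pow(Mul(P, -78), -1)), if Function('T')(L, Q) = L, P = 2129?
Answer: Rational(-72, 27677) ≈ -0.0026014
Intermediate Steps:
Mul(Function('T')(432, -619), Pow(Mul(P, -78), -1)) = Mul(432, Pow(Mul(2129, -78), -1)) = Mul(432, Pow(-166062, -1)) = Mul(432, Rational(-1, 166062)) = Rational(-72, 27677)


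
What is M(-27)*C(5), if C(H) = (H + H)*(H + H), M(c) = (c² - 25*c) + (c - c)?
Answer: 140400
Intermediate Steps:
M(c) = c² - 25*c (M(c) = (c² - 25*c) + 0 = c² - 25*c)
C(H) = 4*H² (C(H) = (2*H)*(2*H) = 4*H²)
M(-27)*C(5) = (-27*(-25 - 27))*(4*5²) = (-27*(-52))*(4*25) = 1404*100 = 140400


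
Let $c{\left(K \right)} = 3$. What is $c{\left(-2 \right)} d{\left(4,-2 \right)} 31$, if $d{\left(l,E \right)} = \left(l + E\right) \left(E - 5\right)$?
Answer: $-1302$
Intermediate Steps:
$d{\left(l,E \right)} = \left(-5 + E\right) \left(E + l\right)$ ($d{\left(l,E \right)} = \left(E + l\right) \left(-5 + E\right) = \left(-5 + E\right) \left(E + l\right)$)
$c{\left(-2 \right)} d{\left(4,-2 \right)} 31 = 3 \left(\left(-2\right)^{2} - -10 - 20 - 8\right) 31 = 3 \left(4 + 10 - 20 - 8\right) 31 = 3 \left(-14\right) 31 = \left(-42\right) 31 = -1302$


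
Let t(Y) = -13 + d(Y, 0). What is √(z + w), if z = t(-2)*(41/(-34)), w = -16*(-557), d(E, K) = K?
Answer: √10320394/34 ≈ 94.486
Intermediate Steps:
t(Y) = -13 (t(Y) = -13 + 0 = -13)
w = 8912
z = 533/34 (z = -533/(-34) = -533*(-1)/34 = -13*(-41/34) = 533/34 ≈ 15.676)
√(z + w) = √(533/34 + 8912) = √(303541/34) = √10320394/34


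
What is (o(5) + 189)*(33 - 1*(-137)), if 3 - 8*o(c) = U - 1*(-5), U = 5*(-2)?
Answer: 32300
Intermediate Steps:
U = -10
o(c) = 1 (o(c) = 3/8 - (-10 - 1*(-5))/8 = 3/8 - (-10 + 5)/8 = 3/8 - 1/8*(-5) = 3/8 + 5/8 = 1)
(o(5) + 189)*(33 - 1*(-137)) = (1 + 189)*(33 - 1*(-137)) = 190*(33 + 137) = 190*170 = 32300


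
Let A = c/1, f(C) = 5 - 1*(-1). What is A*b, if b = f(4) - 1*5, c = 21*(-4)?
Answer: -84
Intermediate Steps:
c = -84
f(C) = 6 (f(C) = 5 + 1 = 6)
A = -84 (A = -84/1 = -84*1 = -84)
b = 1 (b = 6 - 1*5 = 6 - 5 = 1)
A*b = -84*1 = -84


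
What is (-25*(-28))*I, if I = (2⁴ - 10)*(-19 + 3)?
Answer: -67200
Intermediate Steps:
I = -96 (I = (16 - 10)*(-16) = 6*(-16) = -96)
(-25*(-28))*I = -25*(-28)*(-96) = 700*(-96) = -67200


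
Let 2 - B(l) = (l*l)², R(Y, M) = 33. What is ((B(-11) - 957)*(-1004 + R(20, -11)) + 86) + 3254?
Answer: 15147056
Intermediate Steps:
B(l) = 2 - l⁴ (B(l) = 2 - (l*l)² = 2 - (l²)² = 2 - l⁴)
((B(-11) - 957)*(-1004 + R(20, -11)) + 86) + 3254 = (((2 - 1*(-11)⁴) - 957)*(-1004 + 33) + 86) + 3254 = (((2 - 1*14641) - 957)*(-971) + 86) + 3254 = (((2 - 14641) - 957)*(-971) + 86) + 3254 = ((-14639 - 957)*(-971) + 86) + 3254 = (-15596*(-971) + 86) + 3254 = (15143716 + 86) + 3254 = 15143802 + 3254 = 15147056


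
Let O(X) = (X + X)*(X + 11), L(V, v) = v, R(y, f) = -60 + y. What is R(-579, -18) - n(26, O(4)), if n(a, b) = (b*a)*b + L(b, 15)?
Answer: -375054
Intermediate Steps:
O(X) = 2*X*(11 + X) (O(X) = (2*X)*(11 + X) = 2*X*(11 + X))
n(a, b) = 15 + a*b**2 (n(a, b) = (b*a)*b + 15 = (a*b)*b + 15 = a*b**2 + 15 = 15 + a*b**2)
R(-579, -18) - n(26, O(4)) = (-60 - 579) - (15 + 26*(2*4*(11 + 4))**2) = -639 - (15 + 26*(2*4*15)**2) = -639 - (15 + 26*120**2) = -639 - (15 + 26*14400) = -639 - (15 + 374400) = -639 - 1*374415 = -639 - 374415 = -375054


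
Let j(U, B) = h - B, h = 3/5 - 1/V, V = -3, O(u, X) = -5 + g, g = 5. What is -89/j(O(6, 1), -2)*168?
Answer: -56070/11 ≈ -5097.3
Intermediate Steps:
O(u, X) = 0 (O(u, X) = -5 + 5 = 0)
h = 14/15 (h = 3/5 - 1/(-3) = 3*(⅕) - 1*(-⅓) = ⅗ + ⅓ = 14/15 ≈ 0.93333)
j(U, B) = 14/15 - B
-89/j(O(6, 1), -2)*168 = -89/(14/15 - 1*(-2))*168 = -89/(14/15 + 2)*168 = -89/44/15*168 = -89*15/44*168 = -1335/44*168 = -56070/11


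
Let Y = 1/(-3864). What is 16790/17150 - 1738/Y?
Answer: 11517310559/1715 ≈ 6.7156e+6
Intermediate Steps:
Y = -1/3864 ≈ -0.00025880
16790/17150 - 1738/Y = 16790/17150 - 1738/(-1/3864) = 16790*(1/17150) - 1738*(-3864) = 1679/1715 + 6715632 = 11517310559/1715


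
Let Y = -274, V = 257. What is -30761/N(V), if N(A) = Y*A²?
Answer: 30761/18097426 ≈ 0.0016997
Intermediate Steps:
N(A) = -274*A²
-30761/N(V) = -30761/((-274*257²)) = -30761/((-274*66049)) = -30761/(-18097426) = -30761*(-1/18097426) = 30761/18097426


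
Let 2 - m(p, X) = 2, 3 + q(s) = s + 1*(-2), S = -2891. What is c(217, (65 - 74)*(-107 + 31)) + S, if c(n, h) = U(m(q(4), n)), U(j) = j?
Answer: -2891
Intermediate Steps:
q(s) = -5 + s (q(s) = -3 + (s + 1*(-2)) = -3 + (s - 2) = -3 + (-2 + s) = -5 + s)
m(p, X) = 0 (m(p, X) = 2 - 1*2 = 2 - 2 = 0)
c(n, h) = 0
c(217, (65 - 74)*(-107 + 31)) + S = 0 - 2891 = -2891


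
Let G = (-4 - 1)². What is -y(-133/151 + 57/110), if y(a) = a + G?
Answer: -409227/16610 ≈ -24.637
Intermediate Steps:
G = 25 (G = (-5)² = 25)
y(a) = 25 + a (y(a) = a + 25 = 25 + a)
-y(-133/151 + 57/110) = -(25 + (-133/151 + 57/110)) = -(25 - 6023/16610) = -1*409227/16610 = -409227/16610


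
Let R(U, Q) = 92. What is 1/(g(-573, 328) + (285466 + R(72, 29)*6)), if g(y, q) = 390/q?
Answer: 164/46907147 ≈ 3.4963e-6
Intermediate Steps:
1/(g(-573, 328) + (285466 + R(72, 29)*6)) = 1/(390/328 + (285466 + 92*6)) = 1/(390*(1/328) + (285466 + 552)) = 1/(195/164 + 286018) = 1/(46907147/164) = 164/46907147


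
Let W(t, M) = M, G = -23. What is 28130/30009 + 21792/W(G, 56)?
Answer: 1672274/4287 ≈ 390.08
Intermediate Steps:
28130/30009 + 21792/W(G, 56) = 28130/30009 + 21792/56 = 28130*(1/30009) + 21792*(1/56) = 28130/30009 + 2724/7 = 1672274/4287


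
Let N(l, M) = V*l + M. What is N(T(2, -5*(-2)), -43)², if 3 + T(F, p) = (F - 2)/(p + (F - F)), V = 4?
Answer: 3025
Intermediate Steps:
T(F, p) = -3 + (-2 + F)/p (T(F, p) = -3 + (F - 2)/(p + (F - F)) = -3 + (-2 + F)/(p + 0) = -3 + (-2 + F)/p)
N(l, M) = M + 4*l (N(l, M) = 4*l + M = M + 4*l)
N(T(2, -5*(-2)), -43)² = (-43 + 4*((-2 + 2 - (-15)*(-2))/((-5*(-2)))))² = (-43 + 4*((-2 + 2 - 3*10)/10))² = (-43 + 4*((-2 + 2 - 30)/10))² = (-43 + 4*((⅒)*(-30)))² = (-43 + 4*(-3))² = (-43 - 12)² = (-55)² = 3025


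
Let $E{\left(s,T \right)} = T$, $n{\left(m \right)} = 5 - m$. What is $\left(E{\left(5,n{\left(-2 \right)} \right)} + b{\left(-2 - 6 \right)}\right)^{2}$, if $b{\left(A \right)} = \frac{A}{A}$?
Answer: $64$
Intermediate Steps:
$b{\left(A \right)} = 1$
$\left(E{\left(5,n{\left(-2 \right)} \right)} + b{\left(-2 - 6 \right)}\right)^{2} = \left(\left(5 - -2\right) + 1\right)^{2} = \left(\left(5 + 2\right) + 1\right)^{2} = \left(7 + 1\right)^{2} = 8^{2} = 64$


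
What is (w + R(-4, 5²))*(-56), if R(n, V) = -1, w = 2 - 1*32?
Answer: 1736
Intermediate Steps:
w = -30 (w = 2 - 32 = -30)
(w + R(-4, 5²))*(-56) = (-30 - 1)*(-56) = -31*(-56) = 1736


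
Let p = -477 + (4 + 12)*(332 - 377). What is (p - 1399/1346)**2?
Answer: 2600352978721/1811716 ≈ 1.4353e+6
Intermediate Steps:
p = -1197 (p = -477 + 16*(-45) = -477 - 720 = -1197)
(p - 1399/1346)**2 = (-1197 - 1399/1346)**2 = (-1612561/1346)**2 = 2600352978721/1811716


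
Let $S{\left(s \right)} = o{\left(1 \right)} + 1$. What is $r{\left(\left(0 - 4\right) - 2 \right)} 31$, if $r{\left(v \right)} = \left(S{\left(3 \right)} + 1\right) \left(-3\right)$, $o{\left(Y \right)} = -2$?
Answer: $0$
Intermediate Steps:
$S{\left(s \right)} = -1$ ($S{\left(s \right)} = -2 + 1 = -1$)
$r{\left(v \right)} = 0$ ($r{\left(v \right)} = \left(-1 + 1\right) \left(-3\right) = 0 \left(-3\right) = 0$)
$r{\left(\left(0 - 4\right) - 2 \right)} 31 = 0 \cdot 31 = 0$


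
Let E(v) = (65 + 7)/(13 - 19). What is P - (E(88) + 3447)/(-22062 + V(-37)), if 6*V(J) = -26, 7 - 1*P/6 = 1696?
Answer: -670850361/66199 ≈ -10134.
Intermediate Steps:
P = -10134 (P = 42 - 6*1696 = 42 - 10176 = -10134)
V(J) = -13/3 (V(J) = (⅙)*(-26) = -13/3)
E(v) = -12 (E(v) = 72/(-6) = 72*(-⅙) = -12)
P - (E(88) + 3447)/(-22062 + V(-37)) = -10134 - (-12 + 3447)/(-22062 - 13/3) = -10134 - 3435/(-66199/3) = -10134 - 3435*(-3)/66199 = -10134 - 1*(-10305/66199) = -10134 + 10305/66199 = -670850361/66199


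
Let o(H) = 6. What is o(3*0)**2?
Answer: 36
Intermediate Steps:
o(3*0)**2 = 6**2 = 36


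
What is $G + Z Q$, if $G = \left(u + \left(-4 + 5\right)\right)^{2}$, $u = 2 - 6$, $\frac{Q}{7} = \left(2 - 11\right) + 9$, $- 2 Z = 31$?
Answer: $9$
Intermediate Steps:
$Z = - \frac{31}{2}$ ($Z = \left(- \frac{1}{2}\right) 31 = - \frac{31}{2} \approx -15.5$)
$Q = 0$ ($Q = 7 \left(\left(2 - 11\right) + 9\right) = 7 \left(-9 + 9\right) = 7 \cdot 0 = 0$)
$u = -4$ ($u = 2 - 6 = -4$)
$G = 9$ ($G = \left(-4 + \left(-4 + 5\right)\right)^{2} = \left(-4 + 1\right)^{2} = \left(-3\right)^{2} = 9$)
$G + Z Q = 9 - 0 = 9 + 0 = 9$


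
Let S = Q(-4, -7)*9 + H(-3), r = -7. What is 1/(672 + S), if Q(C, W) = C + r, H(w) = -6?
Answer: 1/567 ≈ 0.0017637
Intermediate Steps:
Q(C, W) = -7 + C (Q(C, W) = C - 7 = -7 + C)
S = -105 (S = (-7 - 4)*9 - 6 = -11*9 - 6 = -99 - 6 = -105)
1/(672 + S) = 1/(672 - 105) = 1/567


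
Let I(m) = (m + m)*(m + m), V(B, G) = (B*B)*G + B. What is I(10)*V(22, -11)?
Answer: -2120800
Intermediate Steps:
V(B, G) = B + G*B² (V(B, G) = B²*G + B = G*B² + B = B + G*B²)
I(m) = 4*m² (I(m) = (2*m)*(2*m) = 4*m²)
I(10)*V(22, -11) = (4*10²)*(22*(1 + 22*(-11))) = (4*100)*(22*(1 - 242)) = 400*(22*(-241)) = 400*(-5302) = -2120800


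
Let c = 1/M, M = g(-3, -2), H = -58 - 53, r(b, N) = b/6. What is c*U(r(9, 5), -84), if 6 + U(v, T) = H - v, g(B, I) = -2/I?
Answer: -237/2 ≈ -118.50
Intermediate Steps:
r(b, N) = b/6 (r(b, N) = b*(⅙) = b/6)
H = -111
M = 1 (M = -2/(-2) = -2*(-½) = 1)
U(v, T) = -117 - v (U(v, T) = -6 + (-111 - v) = -117 - v)
c = 1 (c = 1/1 = 1)
c*U(r(9, 5), -84) = 1*(-117 - 9/6) = 1*(-117 - 1*3/2) = 1*(-117 - 3/2) = 1*(-237/2) = -237/2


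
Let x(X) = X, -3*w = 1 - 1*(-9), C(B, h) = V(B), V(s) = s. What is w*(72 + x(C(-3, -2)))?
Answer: -230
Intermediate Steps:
C(B, h) = B
w = -10/3 (w = -(1 - 1*(-9))/3 = -(1 + 9)/3 = -⅓*10 = -10/3 ≈ -3.3333)
w*(72 + x(C(-3, -2))) = -10*(72 - 3)/3 = -10/3*69 = -230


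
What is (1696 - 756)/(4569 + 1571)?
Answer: 47/307 ≈ 0.15309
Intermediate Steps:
(1696 - 756)/(4569 + 1571) = 940/6140 = 940*(1/6140) = 47/307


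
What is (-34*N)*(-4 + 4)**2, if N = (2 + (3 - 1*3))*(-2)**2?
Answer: 0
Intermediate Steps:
N = 8 (N = (2 + (3 - 3))*4 = (2 + 0)*4 = 2*4 = 8)
(-34*N)*(-4 + 4)**2 = (-34*8)*(-4 + 4)**2 = -272*0**2 = -272*0 = 0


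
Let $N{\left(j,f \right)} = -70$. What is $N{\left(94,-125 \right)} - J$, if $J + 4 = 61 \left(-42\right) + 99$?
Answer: $2397$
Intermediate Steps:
$J = -2467$ ($J = -4 + \left(61 \left(-42\right) + 99\right) = -4 + \left(-2562 + 99\right) = -4 - 2463 = -2467$)
$N{\left(94,-125 \right)} - J = -70 - -2467 = -70 + 2467 = 2397$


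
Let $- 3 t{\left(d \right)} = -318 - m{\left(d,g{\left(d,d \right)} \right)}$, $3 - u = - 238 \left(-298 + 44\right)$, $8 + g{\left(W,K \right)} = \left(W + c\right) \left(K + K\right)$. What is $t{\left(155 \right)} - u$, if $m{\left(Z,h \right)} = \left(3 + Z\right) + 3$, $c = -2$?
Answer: $\frac{181826}{3} \approx 60609.0$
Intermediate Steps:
$g{\left(W,K \right)} = -8 + 2 K \left(-2 + W\right)$ ($g{\left(W,K \right)} = -8 + \left(W - 2\right) \left(K + K\right) = -8 + \left(-2 + W\right) 2 K = -8 + 2 K \left(-2 + W\right)$)
$m{\left(Z,h \right)} = 6 + Z$
$u = -60449$ ($u = 3 - - 238 \left(-298 + 44\right) = 3 - \left(-238\right) \left(-254\right) = 3 - 60452 = -60449$)
$t{\left(d \right)} = 108 + \frac{d}{3}$ ($t{\left(d \right)} = - \frac{-318 - \left(6 + d\right)}{3} = - \frac{-324 - d}{3} = 108 + \frac{d}{3}$)
$t{\left(155 \right)} - u = \left(108 + \frac{1}{3} \cdot 155\right) - -60449 = \left(108 + \frac{155}{3}\right) + 60449 = \frac{479}{3} + 60449 = \frac{181826}{3}$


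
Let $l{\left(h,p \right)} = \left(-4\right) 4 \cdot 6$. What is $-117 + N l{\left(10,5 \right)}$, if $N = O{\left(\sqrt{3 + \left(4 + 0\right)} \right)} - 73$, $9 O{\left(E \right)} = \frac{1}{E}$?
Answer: $6891 - \frac{32 \sqrt{7}}{21} \approx 6887.0$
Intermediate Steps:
$l{\left(h,p \right)} = -96$ ($l{\left(h,p \right)} = \left(-16\right) 6 = -96$)
$O{\left(E \right)} = \frac{1}{9 E}$
$N = -73 + \frac{\sqrt{7}}{63}$ ($N = \frac{1}{9 \sqrt{3 + \left(4 + 0\right)}} - 73 = \frac{1}{9 \sqrt{3 + 4}} - 73 = \frac{1}{9 \sqrt{7}} - 73 = \frac{\frac{1}{7} \sqrt{7}}{9} - 73 = \frac{\sqrt{7}}{63} - 73 = -73 + \frac{\sqrt{7}}{63} \approx -72.958$)
$-117 + N l{\left(10,5 \right)} = -117 + \left(-73 + \frac{\sqrt{7}}{63}\right) \left(-96\right) = -117 + \left(7008 - \frac{32 \sqrt{7}}{21}\right) = 6891 - \frac{32 \sqrt{7}}{21}$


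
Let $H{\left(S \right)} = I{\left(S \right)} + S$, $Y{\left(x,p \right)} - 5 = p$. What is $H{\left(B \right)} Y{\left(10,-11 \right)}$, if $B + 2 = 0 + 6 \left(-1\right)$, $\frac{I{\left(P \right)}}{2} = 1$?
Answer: $36$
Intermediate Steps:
$Y{\left(x,p \right)} = 5 + p$
$I{\left(P \right)} = 2$ ($I{\left(P \right)} = 2 \cdot 1 = 2$)
$B = -8$ ($B = -2 + \left(0 + 6 \left(-1\right)\right) = -2 + \left(0 - 6\right) = -2 - 6 = -8$)
$H{\left(S \right)} = 2 + S$
$H{\left(B \right)} Y{\left(10,-11 \right)} = \left(2 - 8\right) \left(5 - 11\right) = \left(-6\right) \left(-6\right) = 36$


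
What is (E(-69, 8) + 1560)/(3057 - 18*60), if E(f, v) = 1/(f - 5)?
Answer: 115439/146298 ≈ 0.78907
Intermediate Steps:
E(f, v) = 1/(-5 + f)
(E(-69, 8) + 1560)/(3057 - 18*60) = (1/(-5 - 69) + 1560)/(3057 - 18*60) = (1/(-74) + 1560)/(3057 - 1080) = (-1/74 + 1560)/1977 = (115439/74)*(1/1977) = 115439/146298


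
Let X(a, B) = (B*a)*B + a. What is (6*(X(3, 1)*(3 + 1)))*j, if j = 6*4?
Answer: 3456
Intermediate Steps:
X(a, B) = a + a*B**2 (X(a, B) = a*B**2 + a = a + a*B**2)
j = 24
(6*(X(3, 1)*(3 + 1)))*j = (6*((3*(1 + 1**2))*(3 + 1)))*24 = (6*((3*(1 + 1))*4))*24 = (6*((3*2)*4))*24 = (6*(6*4))*24 = (6*24)*24 = 144*24 = 3456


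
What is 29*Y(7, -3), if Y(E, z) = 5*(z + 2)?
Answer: -145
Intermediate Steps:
Y(E, z) = 10 + 5*z (Y(E, z) = 5*(2 + z) = 10 + 5*z)
29*Y(7, -3) = 29*(10 + 5*(-3)) = 29*(10 - 15) = 29*(-5) = -145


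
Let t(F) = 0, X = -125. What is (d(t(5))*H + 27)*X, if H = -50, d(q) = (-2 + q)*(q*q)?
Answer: -3375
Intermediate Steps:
d(q) = q²*(-2 + q) (d(q) = (-2 + q)*q² = q²*(-2 + q))
(d(t(5))*H + 27)*X = ((0²*(-2 + 0))*(-50) + 27)*(-125) = ((0*(-2))*(-50) + 27)*(-125) = (0*(-50) + 27)*(-125) = (0 + 27)*(-125) = 27*(-125) = -3375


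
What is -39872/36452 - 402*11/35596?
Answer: -17959937/14744834 ≈ -1.2181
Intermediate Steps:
-39872/36452 - 402*11/35596 = -39872*1/36452 - 4422*1/35596 = -9968/9113 - 201/1618 = -17959937/14744834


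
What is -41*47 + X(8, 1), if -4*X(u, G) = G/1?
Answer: -7709/4 ≈ -1927.3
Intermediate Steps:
X(u, G) = -G/4 (X(u, G) = -G/(4*1) = -G/4)
-41*47 + X(8, 1) = -41*47 - ¼*1 = -1927 - ¼ = -7709/4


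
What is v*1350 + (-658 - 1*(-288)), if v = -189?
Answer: -255520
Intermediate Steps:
v*1350 + (-658 - 1*(-288)) = -189*1350 + (-658 - 1*(-288)) = -255150 + (-658 + 288) = -255150 - 370 = -255520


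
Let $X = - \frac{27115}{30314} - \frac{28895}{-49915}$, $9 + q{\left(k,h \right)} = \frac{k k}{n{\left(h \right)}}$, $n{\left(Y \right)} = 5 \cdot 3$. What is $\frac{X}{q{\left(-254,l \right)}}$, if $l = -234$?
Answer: $- \frac{1432566585}{19483278364222} \approx -7.3528 \cdot 10^{-5}$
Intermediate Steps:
$n{\left(Y \right)} = 15$
$q{\left(k,h \right)} = -9 + \frac{k^{2}}{15}$ ($q{\left(k,h \right)} = -9 + \frac{k k}{15} = -9 + k^{2} \cdot \frac{1}{15} = -9 + \frac{k^{2}}{15}$)
$X = - \frac{95504439}{302624662}$ ($X = \left(-27115\right) \frac{1}{30314} - - \frac{5779}{9983} = - \frac{27115}{30314} + \frac{5779}{9983} = - \frac{95504439}{302624662} \approx -0.31559$)
$\frac{X}{q{\left(-254,l \right)}} = - \frac{95504439}{302624662 \left(-9 + \frac{\left(-254\right)^{2}}{15}\right)} = - \frac{95504439}{302624662 \left(-9 + \frac{1}{15} \cdot 64516\right)} = - \frac{95504439}{302624662 \left(-9 + \frac{64516}{15}\right)} = - \frac{95504439}{302624662 \cdot \frac{64381}{15}} = \left(- \frac{95504439}{302624662}\right) \frac{15}{64381} = - \frac{1432566585}{19483278364222}$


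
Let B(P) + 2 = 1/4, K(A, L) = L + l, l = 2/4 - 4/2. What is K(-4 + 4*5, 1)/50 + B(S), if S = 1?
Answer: -44/25 ≈ -1.7600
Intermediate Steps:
l = -3/2 (l = 2*(¼) - 4*½ = ½ - 2 = -3/2 ≈ -1.5000)
K(A, L) = -3/2 + L (K(A, L) = L - 3/2 = -3/2 + L)
B(P) = -7/4 (B(P) = -2 + 1/4 = -2 + ¼ = -7/4)
K(-4 + 4*5, 1)/50 + B(S) = (-3/2 + 1)/50 - 7/4 = -½*1/50 - 7/4 = -1/100 - 7/4 = -44/25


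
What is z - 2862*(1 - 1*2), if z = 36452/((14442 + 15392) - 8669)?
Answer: 60610682/21165 ≈ 2863.7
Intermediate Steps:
z = 36452/21165 (z = 36452/(29834 - 8669) = 36452/21165 ≈ 1.7223)
z - 2862*(1 - 1*2) = 36452/21165 - 2862*(1 - 1*2) = 36452/21165 - 2862*(1 - 2) = 36452/21165 - 2862*(-1) = 36452/21165 + 2862 = 60610682/21165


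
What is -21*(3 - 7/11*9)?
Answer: 630/11 ≈ 57.273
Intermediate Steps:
-21*(3 - 7/11*9) = -21*(3 - 63/11) = -21*(-30/11) = 630/11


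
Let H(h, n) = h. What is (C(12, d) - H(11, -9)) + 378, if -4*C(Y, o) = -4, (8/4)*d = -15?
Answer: 368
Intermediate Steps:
d = -15/2 (d = (1/2)*(-15) = -15/2 ≈ -7.5000)
C(Y, o) = 1 (C(Y, o) = -1/4*(-4) = 1)
(C(12, d) - H(11, -9)) + 378 = (1 - 1*11) + 378 = (1 - 11) + 378 = -10 + 378 = 368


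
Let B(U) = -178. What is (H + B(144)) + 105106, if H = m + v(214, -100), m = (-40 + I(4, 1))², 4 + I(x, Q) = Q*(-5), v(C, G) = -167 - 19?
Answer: 107143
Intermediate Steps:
v(C, G) = -186
I(x, Q) = -4 - 5*Q (I(x, Q) = -4 + Q*(-5) = -4 - 5*Q)
m = 2401 (m = (-40 + (-4 - 5*1))² = (-40 + (-4 - 5))² = (-40 - 9)² = (-49)² = 2401)
H = 2215 (H = 2401 - 186 = 2215)
(H + B(144)) + 105106 = (2215 - 178) + 105106 = 2037 + 105106 = 107143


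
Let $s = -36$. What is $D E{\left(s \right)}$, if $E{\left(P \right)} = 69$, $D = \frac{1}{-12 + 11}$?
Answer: $-69$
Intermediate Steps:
$D = -1$ ($D = \frac{1}{-1} = -1$)
$D E{\left(s \right)} = \left(-1\right) 69 = -69$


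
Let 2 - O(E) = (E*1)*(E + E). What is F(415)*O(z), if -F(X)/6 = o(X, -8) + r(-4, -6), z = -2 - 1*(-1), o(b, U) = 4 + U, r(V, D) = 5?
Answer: 0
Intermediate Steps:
z = -1 (z = -2 + 1 = -1)
F(X) = -6 (F(X) = -6*((4 - 8) + 5) = -6*(-4 + 5) = -6*1 = -6)
O(E) = 2 - 2*E**2 (O(E) = 2 - E*1*(E + E) = 2 - E*2*E = 2 - 2*E**2)
F(415)*O(z) = -6*(2 - 2*(-1)**2) = -6*(2 - 2*1) = -6*(2 - 2) = -6*0 = 0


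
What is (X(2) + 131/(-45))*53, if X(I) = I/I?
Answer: -4558/45 ≈ -101.29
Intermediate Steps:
X(I) = 1
(X(2) + 131/(-45))*53 = (1 + 131/(-45))*53 = (1 + 131*(-1/45))*53 = (1 - 131/45)*53 = -86/45*53 = -4558/45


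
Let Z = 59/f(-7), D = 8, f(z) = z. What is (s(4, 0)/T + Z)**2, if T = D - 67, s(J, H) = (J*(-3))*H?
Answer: 3481/49 ≈ 71.041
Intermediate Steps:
s(J, H) = -3*H*J (s(J, H) = (-3*J)*H = -3*H*J)
T = -59 (T = 8 - 67 = -59)
Z = -59/7 (Z = 59/(-7) = 59*(-1/7) = -59/7 ≈ -8.4286)
(s(4, 0)/T + Z)**2 = (-3*0*4/(-59) - 59/7)**2 = (0*(-1/59) - 59/7)**2 = (0 - 59/7)**2 = (-59/7)**2 = 3481/49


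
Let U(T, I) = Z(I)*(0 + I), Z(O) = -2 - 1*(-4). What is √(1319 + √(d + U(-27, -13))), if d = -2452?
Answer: √(1319 + I*√2478) ≈ 36.325 + 0.6852*I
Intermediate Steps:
Z(O) = 2 (Z(O) = -2 + 4 = 2)
U(T, I) = 2*I (U(T, I) = 2*(0 + I) = 2*I)
√(1319 + √(d + U(-27, -13))) = √(1319 + √(-2452 + 2*(-13))) = √(1319 + √(-2452 - 26)) = √(1319 + √(-2478)) = √(1319 + I*√2478)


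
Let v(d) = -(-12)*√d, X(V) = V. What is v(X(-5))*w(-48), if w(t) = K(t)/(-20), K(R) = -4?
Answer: 12*I*√5/5 ≈ 5.3666*I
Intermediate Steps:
w(t) = ⅕ (w(t) = -4/(-20) = -4*(-1/20) = ⅕)
v(d) = 12*√d
v(X(-5))*w(-48) = (12*√(-5))*(⅕) = (12*(I*√5))*(⅕) = (12*I*√5)*(⅕) = 12*I*√5/5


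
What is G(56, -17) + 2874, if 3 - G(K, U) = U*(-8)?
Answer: 2741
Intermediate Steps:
G(K, U) = 3 + 8*U (G(K, U) = 3 - U*(-8) = 3 - (-8)*U = 3 + 8*U)
G(56, -17) + 2874 = (3 + 8*(-17)) + 2874 = (3 - 136) + 2874 = -133 + 2874 = 2741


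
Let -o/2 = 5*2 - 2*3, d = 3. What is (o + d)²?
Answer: 25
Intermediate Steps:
o = -8 (o = -2*(5*2 - 2*3) = -2*(10 - 6) = -2*4 = -8)
(o + d)² = (-8 + 3)² = (-5)² = 25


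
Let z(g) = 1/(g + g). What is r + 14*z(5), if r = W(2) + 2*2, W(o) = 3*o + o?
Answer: 67/5 ≈ 13.400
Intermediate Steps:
W(o) = 4*o
r = 12 (r = 4*2 + 2*2 = 8 + 4 = 12)
z(g) = 1/(2*g)
r + 14*z(5) = 12 + 14*((1/2)/5) = 12 + 14*((1/2)*(1/5)) = 12 + 14*(1/10) = 12 + 7/5 = 67/5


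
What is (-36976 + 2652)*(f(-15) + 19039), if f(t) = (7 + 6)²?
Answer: -659295392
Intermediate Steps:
f(t) = 169 (f(t) = 13² = 169)
(-36976 + 2652)*(f(-15) + 19039) = (-36976 + 2652)*(169 + 19039) = -34324*19208 = -659295392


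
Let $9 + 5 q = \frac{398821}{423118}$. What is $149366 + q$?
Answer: $\frac{315993806699}{2115590} \approx 1.4936 \cdot 10^{5}$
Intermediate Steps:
$q = - \frac{3409241}{2115590}$ ($q = - \frac{9}{5} + \frac{398821 \cdot \frac{1}{423118}}{5} = - \frac{9}{5} + \frac{1}{5} \cdot \frac{398821}{423118} = - \frac{9}{5} + \frac{398821}{2115590} = - \frac{3409241}{2115590} \approx -1.6115$)
$149366 + q = 149366 - \frac{3409241}{2115590} = \frac{315993806699}{2115590}$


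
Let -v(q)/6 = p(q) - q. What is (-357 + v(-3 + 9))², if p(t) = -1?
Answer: 99225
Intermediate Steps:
v(q) = 6 + 6*q (v(q) = -6*(-1 - q) = 6 + 6*q)
(-357 + v(-3 + 9))² = (-357 + (6 + 6*(-3 + 9)))² = (-357 + (6 + 6*6))² = (-357 + (6 + 36))² = (-357 + 42)² = (-315)² = 99225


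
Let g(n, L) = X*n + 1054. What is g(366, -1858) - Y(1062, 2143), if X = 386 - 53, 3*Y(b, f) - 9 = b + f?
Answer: 365582/3 ≈ 1.2186e+5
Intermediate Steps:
Y(b, f) = 3 + b/3 + f/3 (Y(b, f) = 3 + (b + f)/3 = 3 + (b/3 + f/3) = 3 + b/3 + f/3)
X = 333
g(n, L) = 1054 + 333*n (g(n, L) = 333*n + 1054 = 1054 + 333*n)
g(366, -1858) - Y(1062, 2143) = (1054 + 333*366) - (3 + (⅓)*1062 + (⅓)*2143) = (1054 + 121878) - (3 + 354 + 2143/3) = 122932 - 1*3214/3 = 122932 - 3214/3 = 365582/3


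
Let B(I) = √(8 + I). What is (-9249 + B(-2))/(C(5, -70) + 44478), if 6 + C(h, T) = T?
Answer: -9249/44402 + √6/44402 ≈ -0.20825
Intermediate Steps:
C(h, T) = -6 + T
(-9249 + B(-2))/(C(5, -70) + 44478) = (-9249 + √(8 - 2))/((-6 - 70) + 44478) = (-9249 + √6)/(-76 + 44478) = (-9249 + √6)/44402 = (-9249 + √6)*(1/44402) = -9249/44402 + √6/44402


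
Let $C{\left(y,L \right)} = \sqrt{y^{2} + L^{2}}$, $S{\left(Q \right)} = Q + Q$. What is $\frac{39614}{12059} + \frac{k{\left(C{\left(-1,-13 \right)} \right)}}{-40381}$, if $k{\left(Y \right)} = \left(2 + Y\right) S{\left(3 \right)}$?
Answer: $\frac{1599508226}{486954479} - \frac{6 \sqrt{170}}{40381} \approx 3.2828$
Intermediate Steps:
$S{\left(Q \right)} = 2 Q$
$C{\left(y,L \right)} = \sqrt{L^{2} + y^{2}}$
$k{\left(Y \right)} = 12 + 6 Y$ ($k{\left(Y \right)} = \left(2 + Y\right) 2 \cdot 3 = \left(2 + Y\right) 6 = 12 + 6 Y$)
$\frac{39614}{12059} + \frac{k{\left(C{\left(-1,-13 \right)} \right)}}{-40381} = \frac{39614}{12059} + \frac{12 + 6 \sqrt{\left(-13\right)^{2} + \left(-1\right)^{2}}}{-40381} = 39614 \cdot \frac{1}{12059} + \left(12 + 6 \sqrt{169 + 1}\right) \left(- \frac{1}{40381}\right) = \frac{39614}{12059} + \left(12 + 6 \sqrt{170}\right) \left(- \frac{1}{40381}\right) = \frac{39614}{12059} - \left(\frac{12}{40381} + \frac{6 \sqrt{170}}{40381}\right) = \frac{1599508226}{486954479} - \frac{6 \sqrt{170}}{40381}$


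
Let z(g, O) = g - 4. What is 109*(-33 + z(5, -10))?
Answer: -3488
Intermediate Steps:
z(g, O) = -4 + g
109*(-33 + z(5, -10)) = 109*(-33 + (-4 + 5)) = 109*(-33 + 1) = 109*(-32) = -3488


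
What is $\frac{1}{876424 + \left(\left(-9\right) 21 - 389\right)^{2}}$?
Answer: $\frac{1}{1210508} \approx 8.261 \cdot 10^{-7}$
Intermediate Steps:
$\frac{1}{876424 + \left(\left(-9\right) 21 - 389\right)^{2}} = \frac{1}{876424 + \left(-189 - 389\right)^{2}} = \frac{1}{876424 + \left(-578\right)^{2}} = \frac{1}{876424 + 334084} = \frac{1}{1210508}$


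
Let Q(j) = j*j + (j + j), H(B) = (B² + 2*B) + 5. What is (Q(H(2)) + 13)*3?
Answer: 624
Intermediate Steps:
H(B) = 5 + B² + 2*B
Q(j) = j² + 2*j
(Q(H(2)) + 13)*3 = ((5 + 2² + 2*2)*(2 + (5 + 2² + 2*2)) + 13)*3 = ((5 + 4 + 4)*(2 + (5 + 4 + 4)) + 13)*3 = (13*(2 + 13) + 13)*3 = (13*15 + 13)*3 = (195 + 13)*3 = 208*3 = 624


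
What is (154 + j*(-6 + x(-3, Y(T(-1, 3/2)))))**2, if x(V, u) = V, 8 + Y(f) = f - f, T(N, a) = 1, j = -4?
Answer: 36100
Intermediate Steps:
Y(f) = -8 (Y(f) = -8 + (f - f) = -8 + 0 = -8)
(154 + j*(-6 + x(-3, Y(T(-1, 3/2)))))**2 = (154 - 4*(-6 - 3))**2 = (154 - 4*(-9))**2 = (154 + 36)**2 = 190**2 = 36100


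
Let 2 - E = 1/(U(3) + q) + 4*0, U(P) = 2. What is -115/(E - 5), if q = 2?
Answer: 460/13 ≈ 35.385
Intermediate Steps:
E = 7/4 (E = 2 - (1/(2 + 2) + 4*0) = 2 - (1/4 + 0) = 2 - 1*1/4 = 2 - 1/4 = 7/4 ≈ 1.7500)
-115/(E - 5) = -115/(7/4 - 5) = -115/(-13/4) = -4/13*(-115) = 460/13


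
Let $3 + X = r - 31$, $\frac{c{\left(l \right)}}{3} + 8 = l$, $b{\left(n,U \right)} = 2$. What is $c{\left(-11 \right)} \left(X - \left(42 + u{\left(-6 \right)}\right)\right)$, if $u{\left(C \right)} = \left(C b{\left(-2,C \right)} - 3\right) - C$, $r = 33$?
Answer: $1938$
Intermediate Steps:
$c{\left(l \right)} = -24 + 3 l$
$X = -1$ ($X = -3 + \left(33 - 31\right) = -3 + 2 = -1$)
$u{\left(C \right)} = -3 + C$ ($u{\left(C \right)} = \left(C 2 - 3\right) - C = \left(2 C - 3\right) - C = \left(-3 + 2 C\right) - C = -3 + C$)
$c{\left(-11 \right)} \left(X - \left(42 + u{\left(-6 \right)}\right)\right) = \left(-24 + 3 \left(-11\right)\right) \left(-1 - 33\right) = \left(-24 - 33\right) \left(-1 - 33\right) = - 57 \left(-1 + \left(-42 + 9\right)\right) = - 57 \left(-1 - 33\right) = \left(-57\right) \left(-34\right) = 1938$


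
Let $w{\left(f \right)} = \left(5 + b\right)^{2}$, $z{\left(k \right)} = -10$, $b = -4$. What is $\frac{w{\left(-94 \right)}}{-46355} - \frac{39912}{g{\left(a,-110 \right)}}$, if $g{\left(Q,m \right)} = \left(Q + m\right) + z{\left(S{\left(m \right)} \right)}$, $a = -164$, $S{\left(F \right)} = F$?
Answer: $\frac{462530119}{3291205} \approx 140.54$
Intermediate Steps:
$w{\left(f \right)} = 1$ ($w{\left(f \right)} = \left(5 - 4\right)^{2} = 1^{2} = 1$)
$g{\left(Q,m \right)} = -10 + Q + m$ ($g{\left(Q,m \right)} = \left(Q + m\right) - 10 = -10 + Q + m$)
$\frac{w{\left(-94 \right)}}{-46355} - \frac{39912}{g{\left(a,-110 \right)}} = 1 \frac{1}{-46355} - \frac{39912}{-10 - 164 - 110} = 1 \left(- \frac{1}{46355}\right) - \frac{39912}{-284} = - \frac{1}{46355} - - \frac{9978}{71} = - \frac{1}{46355} + \frac{9978}{71} = \frac{462530119}{3291205}$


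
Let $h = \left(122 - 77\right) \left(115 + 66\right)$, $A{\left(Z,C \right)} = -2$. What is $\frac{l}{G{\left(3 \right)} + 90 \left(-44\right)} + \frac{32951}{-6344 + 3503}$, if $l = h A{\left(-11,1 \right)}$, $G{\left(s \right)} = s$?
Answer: $- \frac{28035739}{3747279} \approx -7.4816$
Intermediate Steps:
$h = 8145$ ($h = 45 \cdot 181 = 8145$)
$l = -16290$ ($l = 8145 \left(-2\right) = -16290$)
$\frac{l}{G{\left(3 \right)} + 90 \left(-44\right)} + \frac{32951}{-6344 + 3503} = - \frac{16290}{3 + 90 \left(-44\right)} + \frac{32951}{-6344 + 3503} = - \frac{16290}{3 - 3960} + \frac{32951}{-2841} = - \frac{16290}{-3957} + 32951 \left(- \frac{1}{2841}\right) = \left(-16290\right) \left(- \frac{1}{3957}\right) - \frac{32951}{2841} = \frac{5430}{1319} - \frac{32951}{2841} = - \frac{28035739}{3747279}$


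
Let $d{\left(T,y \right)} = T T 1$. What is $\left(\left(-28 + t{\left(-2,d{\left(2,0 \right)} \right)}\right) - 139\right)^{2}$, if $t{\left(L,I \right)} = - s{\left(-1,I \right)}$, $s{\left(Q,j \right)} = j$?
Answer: $29241$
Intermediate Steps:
$d{\left(T,y \right)} = T^{2}$ ($d{\left(T,y \right)} = T^{2} \cdot 1 = T^{2}$)
$t{\left(L,I \right)} = - I$
$\left(\left(-28 + t{\left(-2,d{\left(2,0 \right)} \right)}\right) - 139\right)^{2} = \left(\left(-28 - 2^{2}\right) - 139\right)^{2} = \left(\left(-28 - 4\right) - 139\right)^{2} = \left(-32 - 139\right)^{2} = \left(-171\right)^{2} = 29241$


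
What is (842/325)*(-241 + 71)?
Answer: -28628/65 ≈ -440.43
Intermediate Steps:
(842/325)*(-241 + 71) = (842*(1/325))*(-170) = (842/325)*(-170) = -28628/65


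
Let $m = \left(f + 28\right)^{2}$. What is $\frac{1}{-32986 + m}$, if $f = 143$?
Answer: $- \frac{1}{3745} \approx -0.00026702$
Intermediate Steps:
$m = 29241$ ($m = \left(143 + 28\right)^{2} = 171^{2} = 29241$)
$\frac{1}{-32986 + m} = \frac{1}{-32986 + 29241} = \frac{1}{-3745} = - \frac{1}{3745}$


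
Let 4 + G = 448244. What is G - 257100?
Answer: 191140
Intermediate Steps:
G = 448240 (G = -4 + 448244 = 448240)
G - 257100 = 448240 - 257100 = 191140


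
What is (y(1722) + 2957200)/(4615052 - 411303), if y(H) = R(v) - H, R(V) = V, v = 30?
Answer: 2955508/4203749 ≈ 0.70306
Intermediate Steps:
y(H) = 30 - H
(y(1722) + 2957200)/(4615052 - 411303) = ((30 - 1*1722) + 2957200)/(4615052 - 411303) = ((30 - 1722) + 2957200)/4203749 = (-1692 + 2957200)*(1/4203749) = 2955508*(1/4203749) = 2955508/4203749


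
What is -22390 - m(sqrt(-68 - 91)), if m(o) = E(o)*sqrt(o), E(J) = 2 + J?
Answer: -22390 - 159**(1/4)*sqrt(I)*(2 + I*sqrt(159)) ≈ -22363.0 - 36.683*I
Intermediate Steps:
m(o) = sqrt(o)*(2 + o) (m(o) = (2 + o)*sqrt(o) = sqrt(o)*(2 + o))
-22390 - m(sqrt(-68 - 91)) = -22390 - sqrt(sqrt(-68 - 91))*(2 + sqrt(-68 - 91)) = -22390 - sqrt(sqrt(-159))*(2 + sqrt(-159)) = -22390 - sqrt(I*sqrt(159))*(2 + I*sqrt(159)) = -22390 - 159**(1/4)*sqrt(I)*(2 + I*sqrt(159))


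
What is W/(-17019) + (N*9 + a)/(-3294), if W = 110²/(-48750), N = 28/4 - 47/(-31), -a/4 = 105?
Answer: 1729892/16593525 ≈ 0.10425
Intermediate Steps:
a = -420 (a = -4*105 = -420)
N = 264/31 (N = 28*(¼) - 47*(-1/31) = 7 + 47/31 = 264/31 ≈ 8.5161)
W = -242/975 (W = 12100*(-1/48750) = -242/975 ≈ -0.24821)
W/(-17019) + (N*9 + a)/(-3294) = -242/975/(-17019) + ((264/31)*9 - 420)/(-3294) = -242/975*(-1/17019) + (2376/31 - 420)*(-1/3294) = 242/16593525 - 10644/31*(-1/3294) = 242/16593525 + 1774/17019 = 1729892/16593525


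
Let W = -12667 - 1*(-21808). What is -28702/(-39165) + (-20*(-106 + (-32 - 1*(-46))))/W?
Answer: 111476194/119335755 ≈ 0.93414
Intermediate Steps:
W = 9141 (W = -12667 + 21808 = 9141)
-28702/(-39165) + (-20*(-106 + (-32 - 1*(-46))))/W = -28702/(-39165) - 20*(-106 + (-32 - 1*(-46)))/9141 = -28702*(-1/39165) - 20*(-106 + (-32 + 46))*(1/9141) = 28702/39165 - 20*(-106 + 14)*(1/9141) = 28702/39165 - 20*(-92)*(1/9141) = 28702/39165 + 1840*(1/9141) = 28702/39165 + 1840/9141 = 111476194/119335755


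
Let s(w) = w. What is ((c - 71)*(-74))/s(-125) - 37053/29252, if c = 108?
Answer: 75460351/3656500 ≈ 20.637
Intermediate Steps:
((c - 71)*(-74))/s(-125) - 37053/29252 = ((108 - 71)*(-74))/(-125) - 37053/29252 = (37*(-74))*(-1/125) - 37053*1/29252 = -2738*(-1/125) - 37053/29252 = 2738/125 - 37053/29252 = 75460351/3656500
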